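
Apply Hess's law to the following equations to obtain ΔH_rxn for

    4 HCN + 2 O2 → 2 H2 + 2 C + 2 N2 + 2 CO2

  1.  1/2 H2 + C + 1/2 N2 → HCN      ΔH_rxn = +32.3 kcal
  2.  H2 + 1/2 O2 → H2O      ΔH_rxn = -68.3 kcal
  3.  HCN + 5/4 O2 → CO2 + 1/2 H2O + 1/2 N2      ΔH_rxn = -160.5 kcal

eq. 1 reversed and × 2: (-2)·(+32.3) = -64.6 kcal
eq. 2 reversed: +68.3 kcal
eq. 3 × 2: (2)·(-160.5) = -321.0 kcal
Combining the equations, ΔH_rxn = (-2)·(+32.3) + (-1)·(-68.3) + (2)·(-160.5) = -317.3 kcal

ΔH_rxn = -317.3 kcal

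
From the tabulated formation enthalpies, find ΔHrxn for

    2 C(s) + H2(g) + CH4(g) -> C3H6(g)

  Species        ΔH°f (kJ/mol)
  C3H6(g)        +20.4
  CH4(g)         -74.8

ΔHrxn = 95.2 kJ/mol

Products: 1·(+20.4) = +20.4
Reactants: 2·(+0.0) + 1·(+0.0) + 1·(-74.8) = -74.8
ΔHrxn = (+20.4) − (-74.8) = 95.2 kJ/mol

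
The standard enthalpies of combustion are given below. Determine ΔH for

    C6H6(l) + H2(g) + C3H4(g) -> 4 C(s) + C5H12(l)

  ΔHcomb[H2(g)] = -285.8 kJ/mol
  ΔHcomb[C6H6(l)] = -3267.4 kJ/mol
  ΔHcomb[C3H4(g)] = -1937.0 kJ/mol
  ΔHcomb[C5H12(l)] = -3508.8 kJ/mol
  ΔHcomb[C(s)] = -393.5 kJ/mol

ΔH = -407.4 kJ/mol

Using ΔH = Σ nΔHc°(reactants) − Σ nΔHc°(products):
= [1·(-3267.4) + 1·(-285.8) + 1·(-1937.0)] − [4·(-393.5) + 1·(-3508.8)]
= -407.4 kJ/mol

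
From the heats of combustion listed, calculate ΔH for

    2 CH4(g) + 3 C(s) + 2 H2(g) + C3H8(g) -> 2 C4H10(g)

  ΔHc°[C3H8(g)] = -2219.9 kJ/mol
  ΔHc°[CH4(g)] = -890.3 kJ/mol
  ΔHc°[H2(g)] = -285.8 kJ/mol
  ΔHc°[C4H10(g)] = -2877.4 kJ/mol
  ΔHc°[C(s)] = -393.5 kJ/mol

With combustion enthalpies, reactants minus products:
= [2·(-890.3) + 3·(-393.5) + 2·(-285.8) + 1·(-2219.9)] − [2·(-2877.4)]
= 2.2 kJ/mol

ΔH = 2.2 kJ/mol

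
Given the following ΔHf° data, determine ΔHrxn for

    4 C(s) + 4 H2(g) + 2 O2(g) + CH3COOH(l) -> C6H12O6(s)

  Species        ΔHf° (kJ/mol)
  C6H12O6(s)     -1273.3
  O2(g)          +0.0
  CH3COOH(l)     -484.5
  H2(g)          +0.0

Products: 1·(-1273.3) = -1273.3
Reactants: 4·(+0.0) + 4·(+0.0) + 2·(+0.0) + 1·(-484.5) = -484.5
ΔHrxn = (-1273.3) − (-484.5) = -788.8 kJ/mol

ΔHrxn = -788.8 kJ/mol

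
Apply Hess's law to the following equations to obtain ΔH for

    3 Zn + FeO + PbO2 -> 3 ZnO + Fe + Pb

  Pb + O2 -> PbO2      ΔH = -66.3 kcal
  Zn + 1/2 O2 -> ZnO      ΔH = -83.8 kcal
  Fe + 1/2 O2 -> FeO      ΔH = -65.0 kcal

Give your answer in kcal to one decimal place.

ΔH = -120.1 kcal

equation 1 reversed (PbO2 must end up as a reactant): +66.3 kcal
equation 2 × 3 (×3 to match 3 ZnO in the target): (3)·(-83.8) = -251.4 kcal
equation 3 reversed (reverse to put FeO on the reactant side): +65.0 kcal
ΔH = (+66.3) + (-251.4) + (+65.0) = -120.1 kcal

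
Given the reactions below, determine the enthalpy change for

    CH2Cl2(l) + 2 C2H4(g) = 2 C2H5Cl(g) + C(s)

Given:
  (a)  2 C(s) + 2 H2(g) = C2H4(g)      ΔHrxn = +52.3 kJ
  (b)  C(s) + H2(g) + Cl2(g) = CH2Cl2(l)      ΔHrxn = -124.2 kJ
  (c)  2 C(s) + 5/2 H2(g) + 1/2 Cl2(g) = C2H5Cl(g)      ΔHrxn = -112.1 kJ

(a) reversed and × 2: (-2)·(+52.3) = -104.6 kJ
(b) reversed: +124.2 kJ
(c) × 2: (2)·(-112.1) = -224.2 kJ
Summing the manipulated equations, ΔHrxn = (-104.6) + (+124.2) + (-224.2) = -204.6 kJ

ΔHrxn = -204.6 kJ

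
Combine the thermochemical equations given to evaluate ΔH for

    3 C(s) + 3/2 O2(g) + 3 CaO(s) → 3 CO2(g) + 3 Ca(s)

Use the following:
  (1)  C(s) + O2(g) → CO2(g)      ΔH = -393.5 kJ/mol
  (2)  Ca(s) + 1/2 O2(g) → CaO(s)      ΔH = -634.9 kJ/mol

ΔH = 724.2 kJ/mol

(1) × 3 (×3 to match 3 CO2(g) in the target): (3)·(-393.5) = -1180.5 kJ/mol
(2) reversed and × 3 (CaO(s) must end up as a reactant; ×3 to match 3 CaO(s) in the target): (-3)·(-634.9) = +1904.7 kJ/mol
ΔH = (3)·(-393.5) + (-3)·(-634.9) = 724.2 kJ/mol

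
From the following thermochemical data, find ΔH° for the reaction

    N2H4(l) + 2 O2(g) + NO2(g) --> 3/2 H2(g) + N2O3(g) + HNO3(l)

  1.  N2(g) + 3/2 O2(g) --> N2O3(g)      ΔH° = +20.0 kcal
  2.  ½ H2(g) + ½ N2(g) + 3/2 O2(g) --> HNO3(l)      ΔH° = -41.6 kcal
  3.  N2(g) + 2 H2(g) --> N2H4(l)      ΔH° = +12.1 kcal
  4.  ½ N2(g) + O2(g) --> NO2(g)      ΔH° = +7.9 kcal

eq. 1 as written (N2O3(g) already on the product side): +20.0 kcal
eq. 2 as written (HNO3(l) already on the product side): -41.6 kcal
eq. 3 reversed (N2H4(l) must end up as a reactant): -12.1 kcal
eq. 4 reversed (reverse to put NO2(g) on the reactant side): -7.9 kcal
ΔH° = (1)·(+20.0) + (1)·(-41.6) + (-1)·(+12.1) + (-1)·(+7.9) = -41.6 kcal

ΔH° = -41.6 kcal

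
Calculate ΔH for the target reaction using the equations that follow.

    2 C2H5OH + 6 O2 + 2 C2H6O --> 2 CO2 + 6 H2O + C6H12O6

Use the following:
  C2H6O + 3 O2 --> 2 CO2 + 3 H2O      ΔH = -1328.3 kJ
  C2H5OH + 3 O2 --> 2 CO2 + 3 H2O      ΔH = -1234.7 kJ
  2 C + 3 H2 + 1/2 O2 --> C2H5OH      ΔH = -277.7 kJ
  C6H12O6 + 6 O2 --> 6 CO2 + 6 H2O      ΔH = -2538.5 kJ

ΔH = -2587.5 kJ

equation 1 × 2 (scale by 2 for the 2 C2H6O): (2)·(-1328.3) = -2656.6 kJ
equation 2 × 2: (2)·(-1234.7) = -2469.4 kJ
equation 3: not needed (C appears nowhere else).
equation 4 reversed (C6H12O6 must end up as a product): +2538.5 kJ
Combining the equations, ΔH = (-2656.6) + (-2469.4) + (+2538.5) = -2587.5 kJ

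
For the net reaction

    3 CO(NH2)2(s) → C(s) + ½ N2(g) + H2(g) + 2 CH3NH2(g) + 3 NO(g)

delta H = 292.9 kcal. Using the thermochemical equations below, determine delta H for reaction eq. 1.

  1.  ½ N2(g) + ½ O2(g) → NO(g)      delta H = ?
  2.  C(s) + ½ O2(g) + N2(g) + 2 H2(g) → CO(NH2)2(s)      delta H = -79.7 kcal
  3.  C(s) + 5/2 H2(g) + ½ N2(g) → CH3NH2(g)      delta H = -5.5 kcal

eq. 1 × 3: contributes 3·x
eq. 2 reversed and × 3: (-3)·(-79.7) = +239.1 kcal
eq. 3 × 2: (2)·(-5.5) = -11.0 kcal
+292.9 = (+239.1) + (-11.0) + 3·x
x = (+292.9 − (+228.1)) / (3) = 21.6 kcal

delta H = 21.6 kcal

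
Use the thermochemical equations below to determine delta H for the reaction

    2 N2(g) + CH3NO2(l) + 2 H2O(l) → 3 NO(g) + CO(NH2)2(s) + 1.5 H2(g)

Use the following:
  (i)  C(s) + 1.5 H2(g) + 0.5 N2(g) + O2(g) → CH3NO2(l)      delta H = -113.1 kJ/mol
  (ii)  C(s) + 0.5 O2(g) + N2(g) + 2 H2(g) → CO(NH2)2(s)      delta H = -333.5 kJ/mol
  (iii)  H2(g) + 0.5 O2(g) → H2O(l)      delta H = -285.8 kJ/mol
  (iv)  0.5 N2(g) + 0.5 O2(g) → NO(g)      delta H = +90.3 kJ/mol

(i) reversed: +113.1 kJ/mol
(ii) as written: -333.5 kJ/mol
(iii) reversed and × 2: (-2)·(-285.8) = +571.6 kJ/mol
(iv) × 3: (3)·(+90.3) = +270.9 kJ/mol
Summing the manipulated equations, delta H = (-1)·(-113.1) + (1)·(-333.5) + (-2)·(-285.8) + (3)·(+90.3) = 622.1 kJ/mol

delta H = 622.1 kJ/mol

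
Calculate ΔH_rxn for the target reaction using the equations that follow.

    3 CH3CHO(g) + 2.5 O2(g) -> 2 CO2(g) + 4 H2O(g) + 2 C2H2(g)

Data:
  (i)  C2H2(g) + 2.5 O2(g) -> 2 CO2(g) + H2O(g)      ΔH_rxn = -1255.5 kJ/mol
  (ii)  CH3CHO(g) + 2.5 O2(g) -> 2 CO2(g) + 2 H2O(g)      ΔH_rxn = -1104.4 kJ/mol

ΔH_rxn = -802.2 kJ/mol

(i) reversed and × 2 (reverse to put C2H2(g) on the product side; scale by 2 for the 2 C2H2(g)): (-2)·(-1255.5) = +2511.0 kJ/mol
(ii) × 3 (×3 to match 3 CH3CHO(g) in the target): (3)·(-1104.4) = -3313.2 kJ/mol
By Hess's law, ΔH_rxn = (+2511.0) + (-3313.2) = -802.2 kJ/mol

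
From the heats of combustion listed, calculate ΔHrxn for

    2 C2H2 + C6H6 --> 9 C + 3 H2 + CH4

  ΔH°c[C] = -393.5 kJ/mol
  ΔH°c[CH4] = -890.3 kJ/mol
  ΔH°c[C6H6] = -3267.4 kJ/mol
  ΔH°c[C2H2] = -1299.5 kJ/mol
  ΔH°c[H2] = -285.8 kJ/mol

Using ΔH = Σ nΔHc°(reactants) − Σ nΔHc°(products):
= [2·(-1299.5) + 1·(-3267.4)] − [9·(-393.5) + 3·(-285.8) + 1·(-890.3)]
= -577.2 kJ/mol

ΔHrxn = -577.2 kJ/mol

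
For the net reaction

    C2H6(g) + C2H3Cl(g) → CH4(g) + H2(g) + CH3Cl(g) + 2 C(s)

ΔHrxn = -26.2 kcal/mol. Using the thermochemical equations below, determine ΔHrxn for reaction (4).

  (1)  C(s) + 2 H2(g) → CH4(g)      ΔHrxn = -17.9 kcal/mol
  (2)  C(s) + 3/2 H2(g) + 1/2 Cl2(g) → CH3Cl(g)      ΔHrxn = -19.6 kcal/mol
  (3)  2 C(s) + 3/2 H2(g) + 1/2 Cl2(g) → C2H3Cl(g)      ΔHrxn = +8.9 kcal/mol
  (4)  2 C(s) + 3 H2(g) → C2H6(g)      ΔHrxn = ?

ΔHrxn = -20.2 kcal/mol

(1) as written: -17.9 kcal/mol
(2) as written: -19.6 kcal/mol
(3) reversed: -8.9 kcal/mol
(4) reversed: contributes −x
-26.2 = (-17.9) + (-19.6) + (-8.9) − x
x = (-26.2 − (-46.4)) / (-1) = -20.2 kcal/mol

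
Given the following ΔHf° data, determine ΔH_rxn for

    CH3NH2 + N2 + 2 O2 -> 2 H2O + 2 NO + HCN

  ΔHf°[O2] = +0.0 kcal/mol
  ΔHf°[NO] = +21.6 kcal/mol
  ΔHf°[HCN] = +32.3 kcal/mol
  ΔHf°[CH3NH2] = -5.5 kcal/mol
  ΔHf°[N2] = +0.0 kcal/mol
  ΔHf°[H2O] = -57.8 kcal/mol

ΔH_rxn = -34.6 kcal/mol

Products: 2·(-57.8) + 2·(+21.6) + 1·(+32.3) = -40.1
Reactants: 1·(-5.5) + 1·(+0.0) + 2·(+0.0) = -5.5
ΔH_rxn = (-40.1) − (-5.5) = -34.6 kcal/mol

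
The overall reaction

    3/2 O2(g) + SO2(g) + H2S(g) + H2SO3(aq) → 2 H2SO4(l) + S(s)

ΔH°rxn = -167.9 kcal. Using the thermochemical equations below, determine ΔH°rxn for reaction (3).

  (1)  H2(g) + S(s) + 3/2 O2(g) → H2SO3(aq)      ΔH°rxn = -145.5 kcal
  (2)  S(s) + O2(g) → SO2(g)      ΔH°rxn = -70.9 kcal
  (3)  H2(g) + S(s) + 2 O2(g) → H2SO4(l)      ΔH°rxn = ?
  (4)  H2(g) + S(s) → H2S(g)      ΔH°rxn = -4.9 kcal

(1) reversed (reverse to put H2SO3(aq) on the reactant side): +145.5 kcal
(2) reversed (reverse to put SO2(g) on the reactant side): +70.9 kcal
(3) × 2 (scale by 2 for the 2 H2SO4(l)): contributes 2·x
(4) reversed (H2S(g) must end up as a reactant): +4.9 kcal
-167.9 = (+145.5) + (+70.9) + (+4.9) + 2·x
x = (-167.9 − (+221.3)) / (2) = -194.6 kcal

ΔH°rxn = -194.6 kcal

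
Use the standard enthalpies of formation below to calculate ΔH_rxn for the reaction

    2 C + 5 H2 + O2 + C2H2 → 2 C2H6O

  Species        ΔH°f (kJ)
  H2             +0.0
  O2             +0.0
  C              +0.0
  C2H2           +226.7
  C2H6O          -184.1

Products: 2·(-184.1) = -368.2
Reactants: 2·(+0.0) + 5·(+0.0) + 1·(+0.0) + 1·(+226.7) = +226.7
ΔH_rxn = (-368.2) − (+226.7) = -594.9 kJ

ΔH_rxn = -594.9 kJ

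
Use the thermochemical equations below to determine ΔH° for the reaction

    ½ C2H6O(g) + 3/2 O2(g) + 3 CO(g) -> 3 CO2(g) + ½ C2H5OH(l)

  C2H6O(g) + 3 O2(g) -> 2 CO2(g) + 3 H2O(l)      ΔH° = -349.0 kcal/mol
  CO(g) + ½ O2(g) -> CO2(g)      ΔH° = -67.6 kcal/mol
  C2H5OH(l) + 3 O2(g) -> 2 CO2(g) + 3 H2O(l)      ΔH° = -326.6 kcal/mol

ΔH° = -214.0 kcal/mol

equation 1 × 1/2 (×1/2 to match 1/2 C2H6O(g) in the target): (1/2)·(-349.0) = -174.5 kcal/mol
equation 2 × 3 (×3 to match 3 CO(g) in the target): (3)·(-67.6) = -202.8 kcal/mol
equation 3 reversed and × 1/2 (C2H5OH(l) must end up as a product; ×1/2 to match 1/2 C2H5OH(l) in the target): (-1/2)·(-326.6) = +163.3 kcal/mol
By Hess's law, ΔH° = (-174.5) + (-202.8) + (+163.3) = -214.0 kcal/mol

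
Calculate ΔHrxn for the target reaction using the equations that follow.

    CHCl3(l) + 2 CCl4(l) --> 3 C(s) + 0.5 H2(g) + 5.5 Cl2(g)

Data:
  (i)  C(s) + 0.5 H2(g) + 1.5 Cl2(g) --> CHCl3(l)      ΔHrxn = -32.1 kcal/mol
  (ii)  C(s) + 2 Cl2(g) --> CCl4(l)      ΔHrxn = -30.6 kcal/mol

ΔHrxn = 93.3 kcal/mol

(i) reversed: +32.1 kcal/mol
(ii) reversed and × 2: (-2)·(-30.6) = +61.2 kcal/mol
Combining the equations, ΔHrxn = (-1)·(-32.1) + (-2)·(-30.6) = 93.3 kcal/mol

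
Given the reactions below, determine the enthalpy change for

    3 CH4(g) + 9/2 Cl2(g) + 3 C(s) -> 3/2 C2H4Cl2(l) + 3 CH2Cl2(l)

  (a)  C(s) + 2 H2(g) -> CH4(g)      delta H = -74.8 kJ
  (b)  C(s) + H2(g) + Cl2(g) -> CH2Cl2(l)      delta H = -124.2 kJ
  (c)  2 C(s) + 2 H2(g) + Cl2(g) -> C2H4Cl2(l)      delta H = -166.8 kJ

(a) reversed and × 3: (-3)·(-74.8) = +224.4 kJ
(b) × 3: (3)·(-124.2) = -372.6 kJ
(c) × 3/2: (3/2)·(-166.8) = -250.2 kJ
Summing the manipulated equations, delta H = (+224.4) + (-372.6) + (-250.2) = -398.4 kJ

delta H = -398.4 kJ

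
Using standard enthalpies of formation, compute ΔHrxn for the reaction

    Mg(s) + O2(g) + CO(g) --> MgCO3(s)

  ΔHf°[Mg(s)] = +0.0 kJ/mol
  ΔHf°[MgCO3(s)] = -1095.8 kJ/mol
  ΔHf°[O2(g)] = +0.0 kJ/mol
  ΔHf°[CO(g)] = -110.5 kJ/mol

Products: 1·(-1095.8) = -1095.8
Reactants: 1·(+0.0) + 1·(+0.0) + 1·(-110.5) = -110.5
ΔHrxn = (-1095.8) − (-110.5) = -985.3 kJ/mol

ΔHrxn = -985.3 kJ/mol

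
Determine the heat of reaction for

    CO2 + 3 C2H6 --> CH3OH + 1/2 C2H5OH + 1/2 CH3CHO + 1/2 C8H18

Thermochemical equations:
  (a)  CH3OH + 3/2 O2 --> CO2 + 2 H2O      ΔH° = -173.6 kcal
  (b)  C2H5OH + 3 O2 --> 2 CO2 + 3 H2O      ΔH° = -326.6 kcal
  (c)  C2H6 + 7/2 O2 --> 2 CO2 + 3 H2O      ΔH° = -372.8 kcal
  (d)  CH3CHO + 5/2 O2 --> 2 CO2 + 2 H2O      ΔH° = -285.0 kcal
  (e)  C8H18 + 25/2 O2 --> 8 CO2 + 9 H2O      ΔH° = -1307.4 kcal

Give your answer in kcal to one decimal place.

(a) reversed (CH3OH must end up as a product): +173.6 kcal
(b) reversed and × 1/2 (reverse to put C2H5OH on the product side; scale by 1/2 for the 1/2 C2H5OH): (-1/2)·(-326.6) = +163.3 kcal
(c) × 3 (×3 to match 3 C2H6 in the target): (3)·(-372.8) = -1118.4 kcal
(d) reversed and × 1/2 (reverse to put CH3CHO on the product side; ×1/2 to match 1/2 CH3CHO in the target): (-1/2)·(-285.0) = +142.5 kcal
(e) reversed and × 1/2 (reverse to put C8H18 on the product side; ×1/2 to match 1/2 C8H18 in the target): (-1/2)·(-1307.4) = +653.7 kcal
By Hess's law, ΔH° = (-1)·(-173.6) + (-1/2)·(-326.6) + (3)·(-372.8) + (-1/2)·(-285.0) + (-1/2)·(-1307.4) = 14.7 kcal

ΔH° = 14.7 kcal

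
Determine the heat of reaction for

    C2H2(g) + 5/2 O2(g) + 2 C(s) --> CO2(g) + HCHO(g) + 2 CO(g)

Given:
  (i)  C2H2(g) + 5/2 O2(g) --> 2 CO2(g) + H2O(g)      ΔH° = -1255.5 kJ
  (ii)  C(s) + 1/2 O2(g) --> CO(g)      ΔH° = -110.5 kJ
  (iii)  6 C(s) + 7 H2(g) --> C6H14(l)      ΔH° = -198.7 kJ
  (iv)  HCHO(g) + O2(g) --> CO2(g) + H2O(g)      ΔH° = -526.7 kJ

ΔH° = -949.8 kJ

(i) as written (C2H2(g) already on the reactant side): -1255.5 kJ
(ii) × 2 (×2 to match 2 CO(g) in the target): (2)·(-110.5) = -221.0 kJ
(iii): not needed (C6H14(l) appears nowhere else).
(iv) reversed (reverse to put HCHO(g) on the product side): +526.7 kJ
ΔH° = (-1255.5) + (-221.0) + (+526.7) = -949.8 kJ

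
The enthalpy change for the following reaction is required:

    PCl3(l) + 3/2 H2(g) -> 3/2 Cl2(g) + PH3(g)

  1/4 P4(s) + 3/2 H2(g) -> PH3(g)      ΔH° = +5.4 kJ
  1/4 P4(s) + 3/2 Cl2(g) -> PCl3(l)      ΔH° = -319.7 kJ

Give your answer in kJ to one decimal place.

equation 1 as written (PH3(g) already on the product side): +5.4 kJ
equation 2 reversed (reverse to put PCl3(l) on the reactant side): +319.7 kJ
ΔH° = (1)·(+5.4) + (-1)·(-319.7) = 325.1 kJ

ΔH° = 325.1 kJ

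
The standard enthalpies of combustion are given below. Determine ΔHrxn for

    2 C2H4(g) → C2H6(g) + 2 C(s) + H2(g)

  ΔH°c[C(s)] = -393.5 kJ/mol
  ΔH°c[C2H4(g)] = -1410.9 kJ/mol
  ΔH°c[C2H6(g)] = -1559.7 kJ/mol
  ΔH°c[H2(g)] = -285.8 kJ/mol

ΔHrxn = -189.3 kJ/mol

Using ΔH = Σ nΔHc°(reactants) − Σ nΔHc°(products):
= [2·(-1410.9)] − [1·(-1559.7) + 2·(-393.5) + 1·(-285.8)]
= -189.3 kJ/mol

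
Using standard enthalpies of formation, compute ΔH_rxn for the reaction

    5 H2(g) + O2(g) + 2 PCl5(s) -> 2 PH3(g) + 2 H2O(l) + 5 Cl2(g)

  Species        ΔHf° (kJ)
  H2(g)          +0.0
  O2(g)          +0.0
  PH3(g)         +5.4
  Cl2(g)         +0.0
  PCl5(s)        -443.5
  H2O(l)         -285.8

Products: 2·(+5.4) + 2·(-285.8) + 5·(+0.0) = -560.8
Reactants: 5·(+0.0) + 1·(+0.0) + 2·(-443.5) = -887.0
ΔH_rxn = (-560.8) − (-887.0) = 326.2 kJ

ΔH_rxn = 326.2 kJ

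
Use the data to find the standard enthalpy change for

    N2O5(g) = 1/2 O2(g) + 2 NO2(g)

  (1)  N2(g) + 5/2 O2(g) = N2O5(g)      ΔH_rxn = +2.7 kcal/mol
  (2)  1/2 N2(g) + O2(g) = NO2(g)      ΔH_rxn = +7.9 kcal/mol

(1) reversed (reverse to put N2O5(g) on the reactant side): -2.7 kcal/mol
(2) × 2 (scale by 2 for the 2 NO2(g)): (2)·(+7.9) = +15.8 kcal/mol
Combining the equations, ΔH_rxn = (-1)·(+2.7) + (2)·(+7.9) = 13.1 kcal/mol

ΔH_rxn = 13.1 kcal/mol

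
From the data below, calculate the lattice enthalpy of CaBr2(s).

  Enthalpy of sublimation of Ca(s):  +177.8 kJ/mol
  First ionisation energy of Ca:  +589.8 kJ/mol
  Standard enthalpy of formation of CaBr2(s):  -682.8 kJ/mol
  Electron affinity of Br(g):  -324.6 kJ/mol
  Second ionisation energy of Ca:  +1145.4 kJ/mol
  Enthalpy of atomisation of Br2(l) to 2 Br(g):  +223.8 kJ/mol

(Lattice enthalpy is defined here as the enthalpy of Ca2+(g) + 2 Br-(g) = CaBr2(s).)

U = -2170.4 kJ/mol

ΔHf° = 1·ΔHsub + 1·(ΣIE) + 1·D(Br2) + 2·EA + U
-682.8 = 1·(+177.8) + 1·(+1735.2) + 1·(+223.8) + 2·(-324.6) + U
U = -682.8 − (+1487.6) = -2170.4 kJ/mol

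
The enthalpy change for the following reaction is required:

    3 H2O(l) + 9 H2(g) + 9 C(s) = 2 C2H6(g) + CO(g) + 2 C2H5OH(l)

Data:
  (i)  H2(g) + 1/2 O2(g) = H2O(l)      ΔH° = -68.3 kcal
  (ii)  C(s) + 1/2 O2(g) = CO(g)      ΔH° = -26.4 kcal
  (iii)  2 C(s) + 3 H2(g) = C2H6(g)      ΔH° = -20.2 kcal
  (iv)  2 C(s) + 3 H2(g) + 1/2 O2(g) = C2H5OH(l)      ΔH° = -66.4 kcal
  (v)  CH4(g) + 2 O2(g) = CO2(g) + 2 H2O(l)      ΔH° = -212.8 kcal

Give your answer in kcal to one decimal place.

(i) reversed and × 3: (-3)·(-68.3) = +204.9 kcal
(ii) as written (CO(g) already on the product side): -26.4 kcal
(iii) × 2 (×2 to match 2 C2H6(g) in the target): (2)·(-20.2) = -40.4 kcal
(iv) × 2 (scale by 2 for the 2 C2H5OH(l)): (2)·(-66.4) = -132.8 kcal
(v): not needed (CH4(g) appears nowhere else).
By Hess's law, ΔH° = (-3)·(-68.3) + (1)·(-26.4) + (2)·(-20.2) + (2)·(-66.4) = 5.3 kcal

ΔH° = 5.3 kcal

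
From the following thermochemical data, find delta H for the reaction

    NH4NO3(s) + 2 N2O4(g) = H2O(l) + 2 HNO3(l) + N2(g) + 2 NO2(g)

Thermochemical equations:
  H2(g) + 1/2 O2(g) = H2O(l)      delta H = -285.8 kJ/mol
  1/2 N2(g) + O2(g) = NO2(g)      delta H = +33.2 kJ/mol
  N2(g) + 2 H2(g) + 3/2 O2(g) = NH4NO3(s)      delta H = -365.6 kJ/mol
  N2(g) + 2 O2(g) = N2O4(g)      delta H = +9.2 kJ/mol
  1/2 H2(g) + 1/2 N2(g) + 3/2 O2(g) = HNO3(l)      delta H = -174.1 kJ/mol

delta H = -220.4 kJ/mol

equation 1 as written: -285.8 kJ/mol
equation 2 × 2: (2)·(+33.2) = +66.4 kJ/mol
equation 3 reversed: +365.6 kJ/mol
equation 4 reversed and × 2: (-2)·(+9.2) = -18.4 kJ/mol
equation 5 × 2: (2)·(-174.1) = -348.2 kJ/mol
delta H = (1)·(-285.8) + (2)·(+33.2) + (-1)·(-365.6) + (-2)·(+9.2) + (2)·(-174.1) = -220.4 kJ/mol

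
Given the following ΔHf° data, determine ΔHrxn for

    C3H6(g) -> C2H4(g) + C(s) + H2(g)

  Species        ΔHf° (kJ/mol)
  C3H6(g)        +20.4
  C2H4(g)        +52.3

ΔHrxn = 31.9 kJ/mol

Products: 1·(+52.3) + 1·(+0.0) + 1·(+0.0) = +52.3
Reactants: 1·(+20.4) = +20.4
ΔHrxn = (+52.3) − (+20.4) = 31.9 kJ/mol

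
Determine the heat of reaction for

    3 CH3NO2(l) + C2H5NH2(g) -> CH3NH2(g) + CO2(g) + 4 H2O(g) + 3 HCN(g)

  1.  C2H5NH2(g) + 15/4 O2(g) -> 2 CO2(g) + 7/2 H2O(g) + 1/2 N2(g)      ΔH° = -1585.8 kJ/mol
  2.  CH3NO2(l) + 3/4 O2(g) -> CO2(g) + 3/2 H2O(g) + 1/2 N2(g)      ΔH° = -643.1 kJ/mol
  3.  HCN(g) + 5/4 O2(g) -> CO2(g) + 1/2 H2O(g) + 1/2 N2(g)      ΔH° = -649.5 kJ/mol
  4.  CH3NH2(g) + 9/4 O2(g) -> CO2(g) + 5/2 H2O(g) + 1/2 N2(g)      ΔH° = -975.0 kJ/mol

eq. 1 as written: -1585.8 kJ/mol
eq. 2 × 3: (3)·(-643.1) = -1929.3 kJ/mol
eq. 3 reversed and × 3: (-3)·(-649.5) = +1948.5 kJ/mol
eq. 4 reversed: +975.0 kJ/mol
Combining the equations, ΔH° = (-1585.8) + (-1929.3) + (+1948.5) + (+975.0) = -591.6 kJ/mol

ΔH° = -591.6 kJ/mol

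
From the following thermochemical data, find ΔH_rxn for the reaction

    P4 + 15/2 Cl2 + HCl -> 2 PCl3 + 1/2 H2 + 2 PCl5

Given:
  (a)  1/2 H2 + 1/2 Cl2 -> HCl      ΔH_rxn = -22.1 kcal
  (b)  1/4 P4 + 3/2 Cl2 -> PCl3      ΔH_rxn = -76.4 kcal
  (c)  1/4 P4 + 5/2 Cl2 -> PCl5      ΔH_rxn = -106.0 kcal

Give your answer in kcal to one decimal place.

ΔH_rxn = -342.7 kcal

(a) reversed: +22.1 kcal
(b) × 2: (2)·(-76.4) = -152.8 kcal
(c) × 2: (2)·(-106.0) = -212.0 kcal
ΔH_rxn = (+22.1) + (-152.8) + (-212.0) = -342.7 kcal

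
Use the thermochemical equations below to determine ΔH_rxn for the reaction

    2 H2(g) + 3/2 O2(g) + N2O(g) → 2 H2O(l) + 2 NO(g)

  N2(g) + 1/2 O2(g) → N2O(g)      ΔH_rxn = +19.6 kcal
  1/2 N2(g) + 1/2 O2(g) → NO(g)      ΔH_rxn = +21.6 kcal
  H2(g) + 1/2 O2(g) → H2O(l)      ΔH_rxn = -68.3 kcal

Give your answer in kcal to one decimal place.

equation 1 reversed: -19.6 kcal
equation 2 × 2: (2)·(+21.6) = +43.2 kcal
equation 3 × 2: (2)·(-68.3) = -136.6 kcal
ΔH_rxn = (-1)·(+19.6) + (2)·(+21.6) + (2)·(-68.3) = -113.0 kcal

ΔH_rxn = -113.0 kcal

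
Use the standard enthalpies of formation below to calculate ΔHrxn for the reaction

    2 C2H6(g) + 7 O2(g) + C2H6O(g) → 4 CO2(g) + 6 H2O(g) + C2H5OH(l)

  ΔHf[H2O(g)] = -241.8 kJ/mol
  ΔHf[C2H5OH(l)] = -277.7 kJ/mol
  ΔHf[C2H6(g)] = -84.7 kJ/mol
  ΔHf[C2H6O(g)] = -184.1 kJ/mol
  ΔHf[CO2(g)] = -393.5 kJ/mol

Products: 4·(-393.5) + 6·(-241.8) + 1·(-277.7) = -3302.5
Reactants: 2·(-84.7) + 7·(+0.0) + 1·(-184.1) = -353.5
ΔHrxn = (-3302.5) − (-353.5) = -2949.0 kJ/mol

ΔHrxn = -2949.0 kJ/mol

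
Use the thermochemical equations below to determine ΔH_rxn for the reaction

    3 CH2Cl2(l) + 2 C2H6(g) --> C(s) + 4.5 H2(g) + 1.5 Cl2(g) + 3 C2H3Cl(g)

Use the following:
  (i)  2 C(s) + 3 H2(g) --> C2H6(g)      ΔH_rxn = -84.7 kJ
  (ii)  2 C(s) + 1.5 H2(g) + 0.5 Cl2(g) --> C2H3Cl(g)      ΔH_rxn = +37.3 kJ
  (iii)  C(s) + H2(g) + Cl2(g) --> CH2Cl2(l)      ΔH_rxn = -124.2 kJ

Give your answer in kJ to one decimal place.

(i) reversed and × 2 (C2H6(g) must end up as a reactant; ×2 to match 2 C2H6(g) in the target): (-2)·(-84.7) = +169.4 kJ
(ii) × 3 (scale by 3 for the 3 C2H3Cl(g)): (3)·(+37.3) = +111.9 kJ
(iii) reversed and × 3 (reverse to put CH2Cl2(l) on the reactant side; ×3 to match 3 CH2Cl2(l) in the target): (-3)·(-124.2) = +372.6 kJ
Combining the equations, ΔH_rxn = (+169.4) + (+111.9) + (+372.6) = 653.9 kJ

ΔH_rxn = 653.9 kJ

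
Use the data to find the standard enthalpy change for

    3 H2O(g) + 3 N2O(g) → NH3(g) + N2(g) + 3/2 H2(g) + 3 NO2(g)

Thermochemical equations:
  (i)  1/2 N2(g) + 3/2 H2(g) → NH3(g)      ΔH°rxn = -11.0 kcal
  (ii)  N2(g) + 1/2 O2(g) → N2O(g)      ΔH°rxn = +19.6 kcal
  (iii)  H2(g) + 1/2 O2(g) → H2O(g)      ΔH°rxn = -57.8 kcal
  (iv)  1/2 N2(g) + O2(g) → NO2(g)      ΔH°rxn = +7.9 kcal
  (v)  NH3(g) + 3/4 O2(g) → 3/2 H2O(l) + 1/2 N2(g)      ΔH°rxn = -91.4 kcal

ΔH°rxn = 127.3 kcal

(i) as written: -11.0 kcal
(ii) reversed and × 3: (-3)·(+19.6) = -58.8 kcal
(iii) reversed and × 3: (-3)·(-57.8) = +173.4 kcal
(iv) × 3: (3)·(+7.9) = +23.7 kcal
(v): not needed.
Summing the manipulated equations, ΔH°rxn = (1)·(-11.0) + (-3)·(+19.6) + (-3)·(-57.8) + (3)·(+7.9) = 127.3 kcal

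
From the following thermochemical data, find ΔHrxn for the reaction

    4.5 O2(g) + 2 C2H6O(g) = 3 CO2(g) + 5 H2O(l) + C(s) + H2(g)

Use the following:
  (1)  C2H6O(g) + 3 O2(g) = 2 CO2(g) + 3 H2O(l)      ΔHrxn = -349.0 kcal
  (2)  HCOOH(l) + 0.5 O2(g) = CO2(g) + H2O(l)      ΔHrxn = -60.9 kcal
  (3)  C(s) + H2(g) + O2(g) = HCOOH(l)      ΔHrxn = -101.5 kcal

ΔHrxn = -535.6 kcal

(1) × 2 (scale by 2 for the 2 C2H6O(g)): (2)·(-349.0) = -698.0 kcal
(2) reversed: +60.9 kcal
(3) reversed (C(s) must end up as a product): +101.5 kcal
Combining the equations, ΔHrxn = (2)·(-349.0) + (-1)·(-60.9) + (-1)·(-101.5) = -535.6 kcal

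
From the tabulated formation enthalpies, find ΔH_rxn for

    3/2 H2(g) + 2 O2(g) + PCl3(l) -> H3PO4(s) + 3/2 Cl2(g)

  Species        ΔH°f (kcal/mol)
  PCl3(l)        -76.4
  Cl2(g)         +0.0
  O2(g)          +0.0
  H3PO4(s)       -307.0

ΔH_rxn = -230.6 kcal/mol

Products: 1·(-307.0) + 3/2·(+0.0) = -307.0
Reactants: 3/2·(+0.0) + 2·(+0.0) + 1·(-76.4) = -76.4
ΔH_rxn = (-307.0) − (-76.4) = -230.6 kcal/mol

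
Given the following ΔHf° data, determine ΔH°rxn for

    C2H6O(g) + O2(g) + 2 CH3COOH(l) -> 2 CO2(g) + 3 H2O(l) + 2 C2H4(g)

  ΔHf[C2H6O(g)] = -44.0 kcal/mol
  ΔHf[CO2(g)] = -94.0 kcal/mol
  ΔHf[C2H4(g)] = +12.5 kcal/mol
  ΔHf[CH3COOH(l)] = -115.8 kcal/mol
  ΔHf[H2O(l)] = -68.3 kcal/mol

ΔH°rxn = Σ nΔHf°(products) − Σ nΔHf°(reactants).
Products: 2·(-94.0) + 3·(-68.3) + 2·(+12.5) = -367.9
Reactants: 1·(-44.0) + 1·(+0.0) + 2·(-115.8) = -275.6
ΔH°rxn = (-367.9) − (-275.6) = -92.3 kcal/mol

ΔH°rxn = -92.3 kcal/mol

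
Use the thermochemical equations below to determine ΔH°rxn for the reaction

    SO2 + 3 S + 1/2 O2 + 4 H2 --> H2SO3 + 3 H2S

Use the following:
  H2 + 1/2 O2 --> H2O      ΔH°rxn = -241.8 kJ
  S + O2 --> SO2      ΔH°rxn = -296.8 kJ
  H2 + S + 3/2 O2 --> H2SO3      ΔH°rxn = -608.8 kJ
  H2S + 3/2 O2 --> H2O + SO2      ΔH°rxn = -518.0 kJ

ΔH°rxn = -373.8 kJ

equation 1 × 3: (3)·(-241.8) = -725.4 kJ
equation 2 × 2: (2)·(-296.8) = -593.6 kJ
equation 3 as written: -608.8 kJ
equation 4 reversed and × 3: (-3)·(-518.0) = +1554.0 kJ
Combining the equations, ΔH°rxn = (-725.4) + (-593.6) + (-608.8) + (+1554.0) = -373.8 kJ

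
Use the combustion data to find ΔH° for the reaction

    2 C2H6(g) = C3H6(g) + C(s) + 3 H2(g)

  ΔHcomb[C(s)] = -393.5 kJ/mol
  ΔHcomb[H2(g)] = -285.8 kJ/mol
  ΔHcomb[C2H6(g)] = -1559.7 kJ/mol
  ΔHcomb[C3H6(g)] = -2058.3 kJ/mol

Using ΔH = Σ nΔHc°(reactants) − Σ nΔHc°(products):
= [2·(-1559.7)] − [1·(-2058.3) + 1·(-393.5) + 3·(-285.8)]
= 189.8 kJ/mol

ΔH° = 189.8 kJ/mol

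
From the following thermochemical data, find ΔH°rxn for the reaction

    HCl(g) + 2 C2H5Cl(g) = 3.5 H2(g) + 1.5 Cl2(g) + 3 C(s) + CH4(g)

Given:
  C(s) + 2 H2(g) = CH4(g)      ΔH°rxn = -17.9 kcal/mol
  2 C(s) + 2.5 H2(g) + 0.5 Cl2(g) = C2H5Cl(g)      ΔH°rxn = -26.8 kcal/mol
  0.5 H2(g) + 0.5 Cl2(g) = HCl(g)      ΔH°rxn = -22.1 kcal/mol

equation 1 as written (CH4(g) already on the product side): -17.9 kcal/mol
equation 2 reversed and × 2 (C2H5Cl(g) must end up as a reactant; ×2 to match 2 C2H5Cl(g) in the target): (-2)·(-26.8) = +53.6 kcal/mol
equation 3 reversed (HCl(g) must end up as a reactant): +22.1 kcal/mol
Since enthalpy is a state function, ΔH°rxn = (-17.9) + (+53.6) + (+22.1) = 57.8 kcal/mol

ΔH°rxn = 57.8 kcal/mol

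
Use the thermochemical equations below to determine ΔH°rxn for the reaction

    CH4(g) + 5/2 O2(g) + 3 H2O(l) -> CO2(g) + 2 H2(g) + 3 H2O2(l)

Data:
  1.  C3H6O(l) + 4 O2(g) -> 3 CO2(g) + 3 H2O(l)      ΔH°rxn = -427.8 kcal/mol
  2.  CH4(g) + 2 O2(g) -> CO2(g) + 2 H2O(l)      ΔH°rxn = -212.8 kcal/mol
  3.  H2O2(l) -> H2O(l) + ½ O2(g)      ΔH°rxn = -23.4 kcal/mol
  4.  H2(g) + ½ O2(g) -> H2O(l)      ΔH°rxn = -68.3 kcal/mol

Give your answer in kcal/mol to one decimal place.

eq. 1: not needed.
eq. 2 as written: -212.8 kcal/mol
eq. 3 reversed and × 3: (-3)·(-23.4) = +70.2 kcal/mol
eq. 4 reversed and × 2: (-2)·(-68.3) = +136.6 kcal/mol
Combining the equations, ΔH°rxn = (1)·(-212.8) + (-3)·(-23.4) + (-2)·(-68.3) = -6.0 kcal/mol

ΔH°rxn = -6.0 kcal/mol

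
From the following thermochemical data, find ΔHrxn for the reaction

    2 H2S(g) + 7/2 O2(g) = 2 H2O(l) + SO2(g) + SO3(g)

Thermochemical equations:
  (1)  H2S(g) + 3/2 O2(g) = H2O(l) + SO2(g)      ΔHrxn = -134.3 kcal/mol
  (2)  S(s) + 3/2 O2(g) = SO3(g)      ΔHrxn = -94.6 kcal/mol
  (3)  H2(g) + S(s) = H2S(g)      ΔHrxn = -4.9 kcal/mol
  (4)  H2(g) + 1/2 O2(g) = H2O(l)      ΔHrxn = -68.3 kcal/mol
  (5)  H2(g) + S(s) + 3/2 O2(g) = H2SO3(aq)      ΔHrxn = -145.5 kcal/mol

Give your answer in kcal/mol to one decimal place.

(1) as written: -134.3 kcal/mol
(2) as written: -94.6 kcal/mol
(3) reversed: +4.9 kcal/mol
(4) as written: -68.3 kcal/mol
(5): not needed.
Summing the manipulated equations, ΔHrxn = (-134.3) + (-94.6) + (+4.9) + (-68.3) = -292.3 kcal/mol

ΔHrxn = -292.3 kcal/mol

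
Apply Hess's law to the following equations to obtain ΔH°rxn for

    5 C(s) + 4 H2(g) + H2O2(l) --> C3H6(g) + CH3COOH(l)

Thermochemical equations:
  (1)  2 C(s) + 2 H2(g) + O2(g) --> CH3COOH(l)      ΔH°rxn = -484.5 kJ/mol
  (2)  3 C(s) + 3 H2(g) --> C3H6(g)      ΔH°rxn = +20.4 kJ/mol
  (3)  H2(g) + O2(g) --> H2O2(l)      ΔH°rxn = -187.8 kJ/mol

(1) as written: -484.5 kJ/mol
(2) as written: +20.4 kJ/mol
(3) reversed: +187.8 kJ/mol
ΔH°rxn = (-484.5) + (+20.4) + (+187.8) = -276.3 kJ/mol

ΔH°rxn = -276.3 kJ/mol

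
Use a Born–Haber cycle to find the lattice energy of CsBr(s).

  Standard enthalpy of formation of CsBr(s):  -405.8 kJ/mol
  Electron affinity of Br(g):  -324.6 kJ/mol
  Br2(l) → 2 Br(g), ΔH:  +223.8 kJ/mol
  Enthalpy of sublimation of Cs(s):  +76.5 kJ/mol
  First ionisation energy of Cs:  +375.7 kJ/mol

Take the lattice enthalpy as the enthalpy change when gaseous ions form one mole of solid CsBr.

ΔHf° = 1·ΔHsub + 1·(ΣIE) + 1/2·D(Br2) + 1·EA + U
-405.8 = 1·(+76.5) + 1·(+375.7) + 1/2·(+223.8) + 1·(-324.6) + U
U = -405.8 − (+239.5) = -645.3 kJ/mol

U = -645.3 kJ/mol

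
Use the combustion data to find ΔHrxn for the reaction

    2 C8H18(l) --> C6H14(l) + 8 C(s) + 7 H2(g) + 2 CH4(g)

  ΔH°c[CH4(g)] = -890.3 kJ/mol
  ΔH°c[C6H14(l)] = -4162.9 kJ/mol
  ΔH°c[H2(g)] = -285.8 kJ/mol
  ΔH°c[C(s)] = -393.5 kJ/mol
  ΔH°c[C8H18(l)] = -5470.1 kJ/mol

ΔHrxn = 151.9 kJ/mol

With combustion enthalpies, reactants minus products:
= [2·(-5470.1)] − [1·(-4162.9) + 8·(-393.5) + 7·(-285.8) + 2·(-890.3)]
= 151.9 kJ/mol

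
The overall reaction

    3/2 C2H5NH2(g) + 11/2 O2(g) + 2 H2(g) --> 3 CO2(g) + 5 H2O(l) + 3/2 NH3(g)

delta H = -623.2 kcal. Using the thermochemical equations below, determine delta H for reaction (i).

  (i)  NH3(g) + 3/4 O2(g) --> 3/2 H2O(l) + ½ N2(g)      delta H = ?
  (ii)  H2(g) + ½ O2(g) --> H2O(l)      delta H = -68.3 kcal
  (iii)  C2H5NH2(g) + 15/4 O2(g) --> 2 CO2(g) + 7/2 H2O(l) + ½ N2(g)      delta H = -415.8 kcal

(i) reversed and × 3/2: contributes −3/2·x
(ii) × 2: (2)·(-68.3) = -136.6 kcal
(iii) × 3/2: (3/2)·(-415.8) = -623.7 kcal
-623.2 = (-136.6) + (-623.7) − 3/2·x
x = (-623.2 − (-760.3)) / (-3/2) = -91.4 kcal

delta H = -91.4 kcal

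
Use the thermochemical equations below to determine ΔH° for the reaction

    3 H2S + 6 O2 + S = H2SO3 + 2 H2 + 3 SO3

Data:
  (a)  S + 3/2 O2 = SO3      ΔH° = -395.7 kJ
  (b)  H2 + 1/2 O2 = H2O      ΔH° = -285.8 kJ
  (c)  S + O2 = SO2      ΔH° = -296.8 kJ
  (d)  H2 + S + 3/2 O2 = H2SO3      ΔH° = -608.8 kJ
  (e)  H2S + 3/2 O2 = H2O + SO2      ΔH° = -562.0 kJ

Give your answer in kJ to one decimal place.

ΔH° = -1734.1 kJ

(a) × 3 (scale by 3 for the 3 SO3): (3)·(-395.7) = -1187.1 kJ
(b) reversed and × 3: (-3)·(-285.8) = +857.4 kJ
(c) reversed and × 3: (-3)·(-296.8) = +890.4 kJ
(d) as written (H2SO3 already on the product side): -608.8 kJ
(e) × 3 (scale by 3 for the 3 H2S): (3)·(-562.0) = -1686.0 kJ
Since enthalpy is a state function, ΔH° = (-1187.1) + (+857.4) + (+890.4) + (-608.8) + (-1686.0) = -1734.1 kJ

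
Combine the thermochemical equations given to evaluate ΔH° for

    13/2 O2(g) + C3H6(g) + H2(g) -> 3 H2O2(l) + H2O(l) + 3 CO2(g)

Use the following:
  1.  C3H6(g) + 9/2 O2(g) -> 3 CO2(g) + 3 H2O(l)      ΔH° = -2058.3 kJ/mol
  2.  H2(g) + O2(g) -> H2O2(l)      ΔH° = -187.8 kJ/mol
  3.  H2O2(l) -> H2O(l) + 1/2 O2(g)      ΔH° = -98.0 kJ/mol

eq. 1 as written (C3H6(g) already on the reactant side): -2058.3 kJ/mol
eq. 2 as written (H2(g) already on the reactant side): -187.8 kJ/mol
eq. 3 reversed and × 2: (-2)·(-98.0) = +196.0 kJ/mol
By Hess's law, ΔH° = (-2058.3) + (-187.8) + (+196.0) = -2050.1 kJ/mol

ΔH° = -2050.1 kJ/mol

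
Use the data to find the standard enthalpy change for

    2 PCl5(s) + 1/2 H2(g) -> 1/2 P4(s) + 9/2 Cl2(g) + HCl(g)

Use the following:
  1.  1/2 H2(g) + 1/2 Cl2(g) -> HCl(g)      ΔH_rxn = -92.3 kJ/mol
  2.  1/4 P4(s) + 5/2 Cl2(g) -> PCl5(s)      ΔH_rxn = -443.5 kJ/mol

eq. 1 as written (HCl(g) already on the product side): -92.3 kJ/mol
eq. 2 reversed and × 2 (reverse to put PCl5(s) on the reactant side; scale by 2 for the 2 PCl5(s)): (-2)·(-443.5) = +887.0 kJ/mol
ΔH_rxn = (-92.3) + (+887.0) = 794.7 kJ/mol

ΔH_rxn = 794.7 kJ/mol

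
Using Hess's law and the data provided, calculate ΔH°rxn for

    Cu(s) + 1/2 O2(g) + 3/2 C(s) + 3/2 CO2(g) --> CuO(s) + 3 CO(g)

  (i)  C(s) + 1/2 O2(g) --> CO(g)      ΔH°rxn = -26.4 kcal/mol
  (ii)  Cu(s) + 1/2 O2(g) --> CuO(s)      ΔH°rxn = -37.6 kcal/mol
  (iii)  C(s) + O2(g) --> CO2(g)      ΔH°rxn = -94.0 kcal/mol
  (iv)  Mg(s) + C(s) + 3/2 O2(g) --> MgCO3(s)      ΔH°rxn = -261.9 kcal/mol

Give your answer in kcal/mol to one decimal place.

ΔH°rxn = 24.2 kcal/mol

(i) × 3: (3)·(-26.4) = -79.2 kcal/mol
(ii) as written: -37.6 kcal/mol
(iii) reversed and × 3/2: (-3/2)·(-94.0) = +141.0 kcal/mol
(iv): not needed.
ΔH°rxn = (3)·(-26.4) + (1)·(-37.6) + (-3/2)·(-94.0) = 24.2 kcal/mol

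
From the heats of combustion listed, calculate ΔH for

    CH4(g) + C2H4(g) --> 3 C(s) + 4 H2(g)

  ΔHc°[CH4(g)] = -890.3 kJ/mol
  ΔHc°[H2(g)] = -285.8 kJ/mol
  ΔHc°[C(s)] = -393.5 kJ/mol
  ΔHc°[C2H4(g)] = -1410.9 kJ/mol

With combustion enthalpies, reactants minus products:
= [1·(-890.3) + 1·(-1410.9)] − [3·(-393.5) + 4·(-285.8)]
= 22.5 kJ/mol

ΔH = 22.5 kJ/mol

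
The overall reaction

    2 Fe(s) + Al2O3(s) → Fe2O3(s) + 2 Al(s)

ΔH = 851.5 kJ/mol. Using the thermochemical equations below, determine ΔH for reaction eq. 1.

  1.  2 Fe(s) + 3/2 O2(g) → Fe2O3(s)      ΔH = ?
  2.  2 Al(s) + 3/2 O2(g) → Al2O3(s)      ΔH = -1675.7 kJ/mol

eq. 1 as written (Fe2O3(s) already on the product side): contributes x
eq. 2 reversed (Al2O3(s) must end up as a reactant): +1675.7 kJ/mol
+851.5 = (+1675.7) + x
x = (+851.5 − (+1675.7)) / (1) = -824.2 kJ/mol

ΔH = -824.2 kJ/mol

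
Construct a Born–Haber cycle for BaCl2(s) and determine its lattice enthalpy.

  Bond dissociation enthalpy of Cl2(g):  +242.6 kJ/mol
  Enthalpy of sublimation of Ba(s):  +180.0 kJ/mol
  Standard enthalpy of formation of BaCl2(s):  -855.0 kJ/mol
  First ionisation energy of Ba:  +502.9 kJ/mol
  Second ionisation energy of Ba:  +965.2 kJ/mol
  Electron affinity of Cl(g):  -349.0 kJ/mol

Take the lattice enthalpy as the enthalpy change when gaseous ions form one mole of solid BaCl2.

U = -2047.7 kJ/mol

ΔHf° = 1·ΔHsub + 1·(ΣIE) + 1·D(Cl2) + 2·EA + U
-855.0 = 1·(+180.0) + 1·(+1468.1) + 1·(+242.6) + 2·(-349.0) + U
U = -855.0 − (+1192.7) = -2047.7 kJ/mol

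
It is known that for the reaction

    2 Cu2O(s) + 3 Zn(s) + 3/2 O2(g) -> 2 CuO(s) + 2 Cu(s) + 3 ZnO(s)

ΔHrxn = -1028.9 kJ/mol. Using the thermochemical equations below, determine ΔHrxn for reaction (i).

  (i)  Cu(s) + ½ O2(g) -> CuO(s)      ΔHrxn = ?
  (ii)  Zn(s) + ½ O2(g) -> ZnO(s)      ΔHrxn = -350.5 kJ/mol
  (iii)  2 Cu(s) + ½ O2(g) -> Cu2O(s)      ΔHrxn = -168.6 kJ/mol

ΔHrxn = -157.3 kJ/mol

(i) × 2 (scale by 2 for the 2 CuO(s)): contributes 2·x
(ii) × 3 (scale by 3 for the 3 ZnO(s)): (3)·(-350.5) = -1051.5 kJ/mol
(iii) reversed and × 2 (Cu2O(s) must end up as a reactant; scale by 2 for the 2 Cu2O(s)): (-2)·(-168.6) = +337.2 kJ/mol
-1028.9 = (-1051.5) + (+337.2) + 2·x
x = (-1028.9 − (-714.3)) / (2) = -157.3 kJ/mol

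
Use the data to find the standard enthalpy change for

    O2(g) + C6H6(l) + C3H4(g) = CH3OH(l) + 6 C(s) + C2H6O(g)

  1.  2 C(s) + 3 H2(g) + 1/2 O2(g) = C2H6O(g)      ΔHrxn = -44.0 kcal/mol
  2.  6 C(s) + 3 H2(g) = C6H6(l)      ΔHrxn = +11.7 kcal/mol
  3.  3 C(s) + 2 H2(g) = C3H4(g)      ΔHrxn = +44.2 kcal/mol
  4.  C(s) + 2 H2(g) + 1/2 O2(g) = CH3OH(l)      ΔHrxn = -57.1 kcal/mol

eq. 1 as written (C2H6O(g) already on the product side): -44.0 kcal/mol
eq. 2 reversed (C6H6(l) must end up as a reactant): -11.7 kcal/mol
eq. 3 reversed (C3H4(g) must end up as a reactant): -44.2 kcal/mol
eq. 4 as written (CH3OH(l) already on the product side): -57.1 kcal/mol
Combining the equations, ΔHrxn = (1)·(-44.0) + (-1)·(+11.7) + (-1)·(+44.2) + (1)·(-57.1) = -157.0 kcal/mol

ΔHrxn = -157.0 kcal/mol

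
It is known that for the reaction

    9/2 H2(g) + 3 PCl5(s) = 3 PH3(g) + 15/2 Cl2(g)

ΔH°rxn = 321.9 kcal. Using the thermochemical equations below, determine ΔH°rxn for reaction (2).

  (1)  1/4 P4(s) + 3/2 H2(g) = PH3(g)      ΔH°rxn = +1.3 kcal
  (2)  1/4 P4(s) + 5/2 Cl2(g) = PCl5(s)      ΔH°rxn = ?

(1) × 3 (scale by 3 for the 3 PH3(g)): (3)·(+1.3) = +3.9 kcal
(2) reversed and × 3 (reverse to put PCl5(s) on the reactant side; scale by 3 for the 3 PCl5(s)): contributes −3·x
+321.9 = (+3.9) − 3·x
x = (+321.9 − (+3.9)) / (-3) = -106.0 kcal

ΔH°rxn = -106.0 kcal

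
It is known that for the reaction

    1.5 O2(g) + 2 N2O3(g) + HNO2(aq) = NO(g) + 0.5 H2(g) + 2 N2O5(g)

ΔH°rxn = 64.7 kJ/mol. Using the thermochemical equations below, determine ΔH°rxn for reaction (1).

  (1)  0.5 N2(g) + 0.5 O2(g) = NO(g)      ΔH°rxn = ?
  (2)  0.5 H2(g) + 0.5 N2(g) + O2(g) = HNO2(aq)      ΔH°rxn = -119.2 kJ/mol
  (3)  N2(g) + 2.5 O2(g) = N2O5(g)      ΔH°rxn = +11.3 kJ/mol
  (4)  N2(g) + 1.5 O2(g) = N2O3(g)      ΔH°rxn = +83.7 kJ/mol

ΔH°rxn = 90.3 kJ/mol

(1) as written: contributes x
(2) reversed: +119.2 kJ/mol
(3) × 2: (2)·(+11.3) = +22.6 kJ/mol
(4) reversed and × 2: (-2)·(+83.7) = -167.4 kJ/mol
+64.7 = (+119.2) + (+22.6) + (-167.4) + x
x = (+64.7 − (-25.6)) / (1) = 90.3 kJ/mol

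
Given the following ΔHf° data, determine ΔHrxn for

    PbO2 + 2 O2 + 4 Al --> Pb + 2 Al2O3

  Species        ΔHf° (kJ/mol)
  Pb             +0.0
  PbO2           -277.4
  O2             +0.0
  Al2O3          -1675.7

Products: 1·(+0.0) + 2·(-1675.7) = -3351.4
Reactants: 1·(-277.4) + 2·(+0.0) + 4·(+0.0) = -277.4
ΔHrxn = (-3351.4) − (-277.4) = -3074.0 kJ/mol

ΔHrxn = -3074.0 kJ/mol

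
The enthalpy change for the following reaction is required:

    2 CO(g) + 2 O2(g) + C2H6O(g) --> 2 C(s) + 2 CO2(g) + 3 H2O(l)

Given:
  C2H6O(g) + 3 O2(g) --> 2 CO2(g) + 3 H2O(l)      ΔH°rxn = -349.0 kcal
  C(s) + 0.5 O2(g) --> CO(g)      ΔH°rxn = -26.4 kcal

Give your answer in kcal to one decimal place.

equation 1 as written: -349.0 kcal
equation 2 reversed and × 2: (-2)·(-26.4) = +52.8 kcal
ΔH°rxn = (1)·(-349.0) + (-2)·(-26.4) = -296.2 kcal

ΔH°rxn = -296.2 kcal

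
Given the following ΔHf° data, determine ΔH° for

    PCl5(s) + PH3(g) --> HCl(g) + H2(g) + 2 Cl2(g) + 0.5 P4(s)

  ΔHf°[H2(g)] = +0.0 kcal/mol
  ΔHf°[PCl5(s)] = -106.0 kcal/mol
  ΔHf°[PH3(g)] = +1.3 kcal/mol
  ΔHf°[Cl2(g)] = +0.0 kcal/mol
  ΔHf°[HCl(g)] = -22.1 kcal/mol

Products: 1·(-22.1) + 1·(+0.0) + 2·(+0.0) + 1/2·(+0.0) = -22.1
Reactants: 1·(-106.0) + 1·(+1.3) = -104.7
ΔH° = (-22.1) − (-104.7) = 82.6 kcal/mol

ΔH° = 82.6 kcal/mol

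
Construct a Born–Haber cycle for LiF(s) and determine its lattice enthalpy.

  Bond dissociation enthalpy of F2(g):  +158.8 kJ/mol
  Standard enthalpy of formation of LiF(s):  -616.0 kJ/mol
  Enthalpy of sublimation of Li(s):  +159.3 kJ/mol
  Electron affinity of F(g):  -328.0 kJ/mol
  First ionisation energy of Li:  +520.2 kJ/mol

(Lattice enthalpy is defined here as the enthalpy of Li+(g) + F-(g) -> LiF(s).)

ΔHf° = 1·ΔHsub + 1·(ΣIE) + 1/2·D(F2) + 1·EA + U
-616.0 = 1·(+159.3) + 1·(+520.2) + 1/2·(+158.8) + 1·(-328.0) + U
U = -616.0 − (+430.9) = -1046.9 kJ/mol

U = -1046.9 kJ/mol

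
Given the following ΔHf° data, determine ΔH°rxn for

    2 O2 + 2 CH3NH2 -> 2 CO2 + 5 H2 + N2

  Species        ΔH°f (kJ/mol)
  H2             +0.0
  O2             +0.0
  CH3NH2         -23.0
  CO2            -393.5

Products: 2·(-393.5) + 5·(+0.0) + 1·(+0.0) = -787.0
Reactants: 2·(+0.0) + 2·(-23.0) = -46.0
ΔH°rxn = (-787.0) − (-46.0) = -741.0 kJ/mol

ΔH°rxn = -741.0 kJ/mol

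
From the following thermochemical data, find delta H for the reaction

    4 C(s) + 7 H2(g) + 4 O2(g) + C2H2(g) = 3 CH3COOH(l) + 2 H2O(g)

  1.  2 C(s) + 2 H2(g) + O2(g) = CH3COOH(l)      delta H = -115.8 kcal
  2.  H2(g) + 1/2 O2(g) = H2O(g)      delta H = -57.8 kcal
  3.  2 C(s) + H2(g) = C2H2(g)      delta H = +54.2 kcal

eq. 1 × 3 (×3 to match 3 CH3COOH(l) in the target): (3)·(-115.8) = -347.4 kcal
eq. 2 × 2 (scale by 2 for the 2 H2O(g)): (2)·(-57.8) = -115.6 kcal
eq. 3 reversed (reverse to put C2H2(g) on the reactant side): -54.2 kcal
delta H = (3)·(-115.8) + (2)·(-57.8) + (-1)·(+54.2) = -517.2 kcal

delta H = -517.2 kcal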